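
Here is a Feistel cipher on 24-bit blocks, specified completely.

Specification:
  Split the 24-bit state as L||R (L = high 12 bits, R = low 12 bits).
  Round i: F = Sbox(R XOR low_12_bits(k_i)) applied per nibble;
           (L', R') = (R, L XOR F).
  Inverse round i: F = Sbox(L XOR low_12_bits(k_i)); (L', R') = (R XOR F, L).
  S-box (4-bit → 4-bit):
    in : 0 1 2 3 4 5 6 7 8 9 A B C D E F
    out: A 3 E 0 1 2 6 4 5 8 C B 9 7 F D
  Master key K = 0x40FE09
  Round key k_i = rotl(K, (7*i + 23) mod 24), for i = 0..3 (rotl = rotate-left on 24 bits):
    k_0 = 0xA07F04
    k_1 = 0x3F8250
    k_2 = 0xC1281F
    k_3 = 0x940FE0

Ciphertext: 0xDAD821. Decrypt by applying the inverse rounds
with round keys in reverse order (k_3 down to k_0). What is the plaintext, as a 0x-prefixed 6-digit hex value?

s_0 = ciphertext = 0xDAD821
s_1 = InvRound(s_0, k_3) = 0x636DAD
s_2 = InvRound(s_1, k_2) = 0x245636
s_3 = InvRound(s_2, k_1) = 0xC04245
s_4 = InvRound(s_3, k_0) = 0x2EFC04

0x2EFC04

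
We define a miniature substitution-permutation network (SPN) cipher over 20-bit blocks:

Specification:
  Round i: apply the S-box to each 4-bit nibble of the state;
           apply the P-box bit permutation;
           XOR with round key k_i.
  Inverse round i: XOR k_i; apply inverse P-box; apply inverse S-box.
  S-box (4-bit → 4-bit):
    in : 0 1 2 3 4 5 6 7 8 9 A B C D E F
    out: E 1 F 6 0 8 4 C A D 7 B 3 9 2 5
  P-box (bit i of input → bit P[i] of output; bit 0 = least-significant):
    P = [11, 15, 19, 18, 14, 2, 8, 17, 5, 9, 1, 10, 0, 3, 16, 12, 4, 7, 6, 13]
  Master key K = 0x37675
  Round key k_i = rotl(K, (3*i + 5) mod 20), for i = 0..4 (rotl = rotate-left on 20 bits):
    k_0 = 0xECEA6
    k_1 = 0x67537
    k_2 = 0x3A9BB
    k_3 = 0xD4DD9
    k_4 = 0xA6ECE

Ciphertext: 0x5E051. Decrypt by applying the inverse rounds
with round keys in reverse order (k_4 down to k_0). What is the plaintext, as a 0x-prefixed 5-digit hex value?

s_0 = ciphertext = 0x5E051
s_1 = InvRound(s_0, k_4) = 0xCA082
s_2 = InvRound(s_1, k_3) = 0x9A7FC
s_3 = InvRound(s_2, k_2) = 0x6108F
s_4 = InvRound(s_3, k_1) = 0xBEDF4
s_5 = InvRound(s_4, k_0) = 0x96365

0x96365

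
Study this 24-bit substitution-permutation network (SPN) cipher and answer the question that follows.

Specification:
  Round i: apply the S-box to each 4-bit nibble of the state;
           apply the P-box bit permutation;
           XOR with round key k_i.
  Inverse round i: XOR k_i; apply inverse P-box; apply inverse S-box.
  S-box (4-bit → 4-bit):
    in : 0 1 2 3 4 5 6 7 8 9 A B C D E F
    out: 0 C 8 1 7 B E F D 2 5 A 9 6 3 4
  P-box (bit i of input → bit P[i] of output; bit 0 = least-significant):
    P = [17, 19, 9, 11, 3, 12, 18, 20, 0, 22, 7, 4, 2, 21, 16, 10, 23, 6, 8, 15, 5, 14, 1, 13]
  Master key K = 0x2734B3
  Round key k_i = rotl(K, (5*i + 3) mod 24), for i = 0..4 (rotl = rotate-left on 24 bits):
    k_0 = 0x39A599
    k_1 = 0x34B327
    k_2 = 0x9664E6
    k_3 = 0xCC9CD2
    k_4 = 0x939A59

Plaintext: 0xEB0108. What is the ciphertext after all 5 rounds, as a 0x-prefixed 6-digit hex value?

0x8FE396

s_0 = plaintext = 0xEB0108
s_1 = Round(s_0, k_0) = 0x3B6F69
s_2 = Round(s_1, k_1) = 0x0927C7
s_3 = Round(s_2, k_2) = 0xCC6A3F
s_4 = Round(s_3, k_3) = 0x6D3A7B
s_5 = Round(s_4, k_4) = 0x8FE396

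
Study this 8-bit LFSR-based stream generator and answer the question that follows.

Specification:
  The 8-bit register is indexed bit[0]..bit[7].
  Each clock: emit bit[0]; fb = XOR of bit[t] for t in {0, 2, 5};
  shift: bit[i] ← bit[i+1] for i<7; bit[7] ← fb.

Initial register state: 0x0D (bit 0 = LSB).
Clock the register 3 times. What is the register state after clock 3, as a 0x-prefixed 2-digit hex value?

0xC1

reg_0 = 0x0D
clock 1: out=1, reg = 0x06
clock 2: out=0, reg = 0x83
clock 3: out=1, reg = 0xC1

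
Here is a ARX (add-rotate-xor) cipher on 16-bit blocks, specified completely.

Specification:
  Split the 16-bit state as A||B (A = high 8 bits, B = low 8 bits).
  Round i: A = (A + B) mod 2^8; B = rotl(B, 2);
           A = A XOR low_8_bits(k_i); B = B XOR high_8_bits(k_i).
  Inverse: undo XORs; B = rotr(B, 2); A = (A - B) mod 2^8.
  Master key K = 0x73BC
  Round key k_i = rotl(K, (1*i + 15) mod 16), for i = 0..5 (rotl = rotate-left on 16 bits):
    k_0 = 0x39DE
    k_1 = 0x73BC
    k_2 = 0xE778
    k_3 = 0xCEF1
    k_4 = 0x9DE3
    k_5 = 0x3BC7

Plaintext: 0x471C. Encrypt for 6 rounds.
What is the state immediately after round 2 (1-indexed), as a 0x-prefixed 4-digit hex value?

s_0 = plaintext = 0x471C
s_1 = Round(s_0, k_0) = 0xBD49
s_2 = Round(s_1, k_1) = 0xBA56
s_3 = Round(s_2, k_2) = 0x68BE
s_4 = Round(s_3, k_3) = 0xD734
s_5 = Round(s_4, k_4) = 0xE84D
s_6 = Round(s_5, k_5) = 0xF20E

0xBA56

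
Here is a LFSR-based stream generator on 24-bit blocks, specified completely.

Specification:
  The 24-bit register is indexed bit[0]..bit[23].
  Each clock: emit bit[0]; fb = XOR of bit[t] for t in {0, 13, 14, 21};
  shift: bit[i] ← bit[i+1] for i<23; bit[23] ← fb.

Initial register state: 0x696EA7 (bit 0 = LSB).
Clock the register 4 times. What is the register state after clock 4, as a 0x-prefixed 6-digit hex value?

0xA696EA

reg_0 = 0x696EA7
clock 1: out=1, reg = 0x34B753
clock 2: out=1, reg = 0x9A5BA9
clock 3: out=1, reg = 0x4D2DD4
clock 4: out=0, reg = 0xA696EA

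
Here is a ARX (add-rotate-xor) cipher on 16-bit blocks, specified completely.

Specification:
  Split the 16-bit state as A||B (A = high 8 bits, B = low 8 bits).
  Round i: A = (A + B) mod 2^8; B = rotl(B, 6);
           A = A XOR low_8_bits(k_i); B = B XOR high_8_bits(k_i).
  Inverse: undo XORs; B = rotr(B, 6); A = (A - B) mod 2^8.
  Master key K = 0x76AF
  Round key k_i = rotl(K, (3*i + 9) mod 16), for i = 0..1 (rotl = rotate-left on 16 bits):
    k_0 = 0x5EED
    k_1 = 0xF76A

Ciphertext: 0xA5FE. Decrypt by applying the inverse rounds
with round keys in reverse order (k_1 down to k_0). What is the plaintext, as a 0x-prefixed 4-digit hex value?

0x5DE9

s_0 = ciphertext = 0xA5FE
s_1 = InvRound(s_0, k_1) = 0xAB24
s_2 = InvRound(s_1, k_0) = 0x5DE9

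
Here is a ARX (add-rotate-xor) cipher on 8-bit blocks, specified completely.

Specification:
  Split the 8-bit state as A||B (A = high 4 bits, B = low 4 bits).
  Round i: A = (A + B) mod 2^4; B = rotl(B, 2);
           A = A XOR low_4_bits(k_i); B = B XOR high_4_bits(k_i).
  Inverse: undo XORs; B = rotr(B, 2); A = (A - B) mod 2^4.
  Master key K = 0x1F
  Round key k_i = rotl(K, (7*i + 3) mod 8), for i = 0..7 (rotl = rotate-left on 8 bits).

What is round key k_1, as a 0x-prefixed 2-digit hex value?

K = 0x1F
k_0 = rotl(K, (7*0+3) mod 8) = rotl(K, 3) = 0xF8
k_1 = rotl(K, (7*1+3) mod 8) = rotl(K, 2) = 0x7C

0x7C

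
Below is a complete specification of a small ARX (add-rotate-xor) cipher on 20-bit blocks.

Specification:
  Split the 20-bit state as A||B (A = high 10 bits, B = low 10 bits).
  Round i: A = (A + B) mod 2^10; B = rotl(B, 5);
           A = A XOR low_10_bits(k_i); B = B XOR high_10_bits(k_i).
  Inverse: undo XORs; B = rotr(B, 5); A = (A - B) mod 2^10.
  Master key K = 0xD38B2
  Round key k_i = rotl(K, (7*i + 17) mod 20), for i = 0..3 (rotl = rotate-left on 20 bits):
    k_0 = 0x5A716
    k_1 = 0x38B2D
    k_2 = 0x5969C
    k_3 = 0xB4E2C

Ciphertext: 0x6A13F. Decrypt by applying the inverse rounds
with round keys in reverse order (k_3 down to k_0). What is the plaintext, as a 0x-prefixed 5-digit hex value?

s_0 = ciphertext = 0x6A13F
s_1 = InvRound(s_0, k_3) = 0x7959F
s_2 = InvRound(s_1, k_2) = 0x0CB47
s_3 = InvRound(s_2, k_1) = 0x988BD
s_4 = InvRound(s_3, k_0) = 0xB9A8E

0xB9A8E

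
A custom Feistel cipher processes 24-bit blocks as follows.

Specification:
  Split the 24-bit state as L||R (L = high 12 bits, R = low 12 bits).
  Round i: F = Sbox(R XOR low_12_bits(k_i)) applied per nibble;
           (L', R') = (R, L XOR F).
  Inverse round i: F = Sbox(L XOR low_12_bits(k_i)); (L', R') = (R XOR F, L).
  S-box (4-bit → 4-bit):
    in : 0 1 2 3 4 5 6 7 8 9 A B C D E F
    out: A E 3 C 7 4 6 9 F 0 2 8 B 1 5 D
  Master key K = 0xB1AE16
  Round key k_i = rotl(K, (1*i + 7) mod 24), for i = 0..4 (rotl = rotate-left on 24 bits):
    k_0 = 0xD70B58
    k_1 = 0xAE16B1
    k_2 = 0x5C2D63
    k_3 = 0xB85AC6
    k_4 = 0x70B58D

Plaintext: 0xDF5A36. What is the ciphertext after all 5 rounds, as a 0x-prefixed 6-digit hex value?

s_0 = plaintext = 0xDF5A36
s_1 = Round(s_0, k_0) = 0xA36390
s_2 = Round(s_1, k_1) = 0x390E08
s_3 = Round(s_2, k_2) = 0xE08FF8
s_4 = Round(s_3, k_3) = 0xFF8ACD
s_5 = Round(s_4, k_4) = 0xACD282

0xACD282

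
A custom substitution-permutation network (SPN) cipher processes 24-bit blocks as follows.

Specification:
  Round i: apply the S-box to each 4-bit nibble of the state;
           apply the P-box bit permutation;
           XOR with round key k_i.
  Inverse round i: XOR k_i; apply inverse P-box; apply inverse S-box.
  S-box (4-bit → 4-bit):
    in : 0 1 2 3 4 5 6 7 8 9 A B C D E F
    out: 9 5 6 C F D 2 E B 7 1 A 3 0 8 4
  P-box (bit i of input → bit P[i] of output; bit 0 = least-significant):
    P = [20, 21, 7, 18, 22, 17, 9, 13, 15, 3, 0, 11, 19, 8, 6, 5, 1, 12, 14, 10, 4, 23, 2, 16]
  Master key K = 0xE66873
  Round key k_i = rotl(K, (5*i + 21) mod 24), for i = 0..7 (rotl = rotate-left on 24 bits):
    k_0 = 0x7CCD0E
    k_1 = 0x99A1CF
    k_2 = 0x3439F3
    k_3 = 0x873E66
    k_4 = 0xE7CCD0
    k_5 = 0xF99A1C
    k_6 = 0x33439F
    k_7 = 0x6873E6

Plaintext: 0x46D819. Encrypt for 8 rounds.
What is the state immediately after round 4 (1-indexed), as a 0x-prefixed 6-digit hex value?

0x0F3593

s_0 = plaintext = 0x46D819
s_1 = Round(s_0, k_0) = 0x8D5792
s_2 = Round(s_1, k_1) = 0x72AB36
s_3 = Round(s_2, k_2) = 0x9D43FF
s_4 = Round(s_3, k_3) = 0x0F3593
s_5 = Round(s_4, k_4) = 0xA00621
s_6 = Round(s_5, k_5) = 0xE39CA6
s_7 = Round(s_6, k_6) = 0x5A86D7
s_8 = Round(s_7, k_7) = 0x457258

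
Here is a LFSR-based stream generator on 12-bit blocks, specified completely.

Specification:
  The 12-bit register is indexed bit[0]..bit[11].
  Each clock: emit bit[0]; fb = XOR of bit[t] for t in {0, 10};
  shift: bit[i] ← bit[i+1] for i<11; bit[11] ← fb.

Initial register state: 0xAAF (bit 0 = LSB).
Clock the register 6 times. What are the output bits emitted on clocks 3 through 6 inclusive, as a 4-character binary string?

1101

reg_0 = 0xAAF
clock 1: out=1, reg = 0xD57
clock 2: out=1, reg = 0x6AB
clock 3: out=1, reg = 0x355
clock 4: out=1, reg = 0x9AA
clock 5: out=0, reg = 0x4D5
clock 6: out=1, reg = 0x26A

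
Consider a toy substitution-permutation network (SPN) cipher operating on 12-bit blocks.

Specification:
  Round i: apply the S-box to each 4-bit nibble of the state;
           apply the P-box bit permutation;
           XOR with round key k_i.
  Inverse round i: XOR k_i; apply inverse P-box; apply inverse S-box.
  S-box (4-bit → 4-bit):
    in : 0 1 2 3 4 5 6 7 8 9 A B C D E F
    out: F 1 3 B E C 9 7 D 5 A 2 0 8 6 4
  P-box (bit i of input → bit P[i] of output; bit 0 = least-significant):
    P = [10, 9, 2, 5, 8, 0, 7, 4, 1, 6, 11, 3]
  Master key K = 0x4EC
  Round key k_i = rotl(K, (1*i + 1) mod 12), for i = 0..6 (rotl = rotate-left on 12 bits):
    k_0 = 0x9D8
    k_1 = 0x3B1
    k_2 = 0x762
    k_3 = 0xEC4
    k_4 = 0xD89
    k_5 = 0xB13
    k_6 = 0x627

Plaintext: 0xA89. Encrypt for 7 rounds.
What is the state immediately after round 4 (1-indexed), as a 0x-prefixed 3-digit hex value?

s_0 = plaintext = 0xA89
s_1 = Round(s_0, k_0) = 0xC04
s_2 = Round(s_1, k_1) = 0x004
s_3 = Round(s_2, k_2) = 0xC9D
s_4 = Round(s_3, k_3) = 0xF64
s_5 = Round(s_4, k_4) = 0x6BD
s_6 = Round(s_5, k_5) = 0xB38
s_7 = Round(s_6, k_6) = 0x352

0xF64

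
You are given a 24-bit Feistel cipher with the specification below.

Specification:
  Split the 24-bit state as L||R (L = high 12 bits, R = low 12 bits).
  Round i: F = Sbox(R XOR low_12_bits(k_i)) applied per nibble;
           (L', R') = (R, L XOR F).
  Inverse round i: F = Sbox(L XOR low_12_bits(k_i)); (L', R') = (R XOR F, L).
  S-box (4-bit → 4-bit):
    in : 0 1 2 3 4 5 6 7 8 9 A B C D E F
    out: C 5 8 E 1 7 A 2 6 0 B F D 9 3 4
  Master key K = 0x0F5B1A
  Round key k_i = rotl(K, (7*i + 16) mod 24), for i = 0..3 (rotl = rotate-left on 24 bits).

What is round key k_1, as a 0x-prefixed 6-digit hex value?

K = 0x0F5B1A
k_0 = rotl(K, (7*0+16) mod 24) = rotl(K, 16) = 0x1A0F5B
k_1 = rotl(K, (7*1+16) mod 24) = rotl(K, 23) = 0x07AD8D

0x07AD8D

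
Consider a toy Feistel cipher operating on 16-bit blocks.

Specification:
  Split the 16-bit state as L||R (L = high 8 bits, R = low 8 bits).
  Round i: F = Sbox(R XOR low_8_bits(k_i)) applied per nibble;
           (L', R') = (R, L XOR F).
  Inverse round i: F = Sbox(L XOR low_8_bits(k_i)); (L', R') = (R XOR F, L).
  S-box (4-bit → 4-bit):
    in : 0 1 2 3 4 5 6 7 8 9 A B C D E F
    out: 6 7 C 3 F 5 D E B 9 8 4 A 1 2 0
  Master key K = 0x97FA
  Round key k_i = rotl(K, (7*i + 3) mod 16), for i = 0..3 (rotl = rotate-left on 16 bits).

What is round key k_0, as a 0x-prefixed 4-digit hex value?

0xBFD4

K = 0x97FA
k_0 = rotl(K, (7*0+3) mod 16) = rotl(K, 3) = 0xBFD4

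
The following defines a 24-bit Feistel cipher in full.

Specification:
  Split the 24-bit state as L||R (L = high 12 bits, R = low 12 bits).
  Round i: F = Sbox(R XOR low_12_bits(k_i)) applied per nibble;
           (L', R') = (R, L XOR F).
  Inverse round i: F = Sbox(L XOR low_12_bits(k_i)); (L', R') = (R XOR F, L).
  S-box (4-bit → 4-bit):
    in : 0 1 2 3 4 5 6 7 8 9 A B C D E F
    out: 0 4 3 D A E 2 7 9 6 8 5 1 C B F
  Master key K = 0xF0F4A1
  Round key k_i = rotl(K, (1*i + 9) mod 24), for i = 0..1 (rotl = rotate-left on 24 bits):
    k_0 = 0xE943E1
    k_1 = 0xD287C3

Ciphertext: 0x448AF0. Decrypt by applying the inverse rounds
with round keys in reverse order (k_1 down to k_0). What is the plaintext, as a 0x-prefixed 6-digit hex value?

s_0 = ciphertext = 0x448AF0
s_1 = InvRound(s_0, k_1) = 0x765448
s_2 = InvRound(s_1, k_0) = 0xED2765

0xED2765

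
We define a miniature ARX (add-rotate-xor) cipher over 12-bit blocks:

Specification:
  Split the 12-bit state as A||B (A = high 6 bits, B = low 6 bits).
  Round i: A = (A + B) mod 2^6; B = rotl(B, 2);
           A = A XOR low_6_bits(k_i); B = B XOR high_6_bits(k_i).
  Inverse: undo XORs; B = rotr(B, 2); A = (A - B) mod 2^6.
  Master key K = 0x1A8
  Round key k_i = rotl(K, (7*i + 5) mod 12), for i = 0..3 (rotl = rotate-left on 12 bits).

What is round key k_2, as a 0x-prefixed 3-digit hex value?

K = 0x1A8
k_0 = rotl(K, (7*0+5) mod 12) = rotl(K, 5) = 0x503
k_1 = rotl(K, (7*1+5) mod 12) = rotl(K, 0) = 0x1A8
k_2 = rotl(K, (7*2+5) mod 12) = rotl(K, 7) = 0x40D

0x40D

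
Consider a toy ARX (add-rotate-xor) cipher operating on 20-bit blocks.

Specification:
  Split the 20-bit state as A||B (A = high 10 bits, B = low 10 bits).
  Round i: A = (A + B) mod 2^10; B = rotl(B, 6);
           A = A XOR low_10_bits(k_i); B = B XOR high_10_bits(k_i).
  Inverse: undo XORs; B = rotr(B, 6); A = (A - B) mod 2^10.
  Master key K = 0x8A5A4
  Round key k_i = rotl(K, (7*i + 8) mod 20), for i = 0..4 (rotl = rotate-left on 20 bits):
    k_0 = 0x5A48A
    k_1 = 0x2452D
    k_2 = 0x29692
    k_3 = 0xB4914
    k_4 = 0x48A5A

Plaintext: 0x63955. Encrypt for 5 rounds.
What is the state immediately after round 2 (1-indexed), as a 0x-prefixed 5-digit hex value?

0xE2392

s_0 = plaintext = 0x63955
s_1 = Round(s_0, k_0) = 0x9A43C
s_2 = Round(s_1, k_1) = 0xE2392
s_3 = Round(s_2, k_2) = 0x6201C
s_4 = Round(s_3, k_3) = 0x2C1D3
s_5 = Round(s_4, k_4) = 0x365FF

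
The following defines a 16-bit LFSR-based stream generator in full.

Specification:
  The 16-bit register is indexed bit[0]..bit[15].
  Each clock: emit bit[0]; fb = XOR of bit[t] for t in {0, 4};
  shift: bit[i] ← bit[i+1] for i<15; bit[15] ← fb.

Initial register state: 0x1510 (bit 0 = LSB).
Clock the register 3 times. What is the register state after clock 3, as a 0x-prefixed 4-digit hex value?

reg_0 = 0x1510
clock 1: out=0, reg = 0x8A88
clock 2: out=0, reg = 0x4544
clock 3: out=0, reg = 0x22A2

0x22A2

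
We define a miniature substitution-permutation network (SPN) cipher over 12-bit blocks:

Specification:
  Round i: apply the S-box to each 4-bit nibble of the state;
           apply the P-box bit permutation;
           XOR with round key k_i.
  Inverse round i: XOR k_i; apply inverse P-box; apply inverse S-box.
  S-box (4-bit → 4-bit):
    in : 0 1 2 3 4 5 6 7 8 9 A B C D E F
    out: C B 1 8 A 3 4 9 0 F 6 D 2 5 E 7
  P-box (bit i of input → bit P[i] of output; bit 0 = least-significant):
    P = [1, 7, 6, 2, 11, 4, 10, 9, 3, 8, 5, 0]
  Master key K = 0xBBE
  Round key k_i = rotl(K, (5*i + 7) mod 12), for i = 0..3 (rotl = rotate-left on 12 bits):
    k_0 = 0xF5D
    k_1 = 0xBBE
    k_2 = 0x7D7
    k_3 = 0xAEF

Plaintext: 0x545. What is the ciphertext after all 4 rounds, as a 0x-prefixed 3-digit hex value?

s_0 = plaintext = 0x545
s_1 = Round(s_0, k_0) = 0xCC7
s_2 = Round(s_1, k_1) = 0xAA8
s_3 = Round(s_2, k_2) = 0x2E7
s_4 = Round(s_3, k_3) = 0xCF1

0xCF1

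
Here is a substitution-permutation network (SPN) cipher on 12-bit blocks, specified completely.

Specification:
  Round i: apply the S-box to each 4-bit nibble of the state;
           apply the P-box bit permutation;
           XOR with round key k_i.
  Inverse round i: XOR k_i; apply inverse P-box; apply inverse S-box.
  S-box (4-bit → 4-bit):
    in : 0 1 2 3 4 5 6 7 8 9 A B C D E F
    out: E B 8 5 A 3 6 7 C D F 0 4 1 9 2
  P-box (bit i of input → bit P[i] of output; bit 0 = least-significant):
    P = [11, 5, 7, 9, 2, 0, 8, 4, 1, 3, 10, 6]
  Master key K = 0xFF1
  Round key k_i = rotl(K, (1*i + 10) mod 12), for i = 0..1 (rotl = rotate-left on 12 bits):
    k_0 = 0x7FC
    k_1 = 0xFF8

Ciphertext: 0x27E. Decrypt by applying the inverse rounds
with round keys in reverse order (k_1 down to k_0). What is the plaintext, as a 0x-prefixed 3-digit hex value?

s_0 = ciphertext = 0x27E
s_1 = InvRound(s_0, k_1) = 0x333
s_2 = InvRound(s_1, k_0) = 0xA5C

0xA5C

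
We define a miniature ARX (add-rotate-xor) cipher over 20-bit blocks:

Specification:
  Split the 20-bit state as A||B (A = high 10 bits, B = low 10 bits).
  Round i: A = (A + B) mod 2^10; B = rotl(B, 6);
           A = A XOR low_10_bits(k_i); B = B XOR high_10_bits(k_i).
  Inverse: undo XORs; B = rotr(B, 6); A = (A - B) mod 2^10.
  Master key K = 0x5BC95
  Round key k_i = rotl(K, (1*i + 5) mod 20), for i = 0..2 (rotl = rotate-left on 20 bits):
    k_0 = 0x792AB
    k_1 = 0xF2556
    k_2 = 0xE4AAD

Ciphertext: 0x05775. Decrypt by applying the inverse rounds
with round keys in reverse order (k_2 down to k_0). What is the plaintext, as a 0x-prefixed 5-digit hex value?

0xE7429

s_0 = ciphertext = 0x05775
s_1 = InvRound(s_0, k_2) = 0x11673
s_2 = InvRound(s_1, k_1) = 0x5B7A6
s_3 = InvRound(s_2, k_0) = 0xE7429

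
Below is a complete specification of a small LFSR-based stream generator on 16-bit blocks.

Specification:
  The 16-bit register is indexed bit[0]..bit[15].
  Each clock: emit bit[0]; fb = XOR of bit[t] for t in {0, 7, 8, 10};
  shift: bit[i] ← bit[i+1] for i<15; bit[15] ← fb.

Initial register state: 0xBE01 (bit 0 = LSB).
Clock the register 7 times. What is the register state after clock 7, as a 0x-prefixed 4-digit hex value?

reg_0 = 0xBE01
clock 1: out=1, reg = 0x5F00
clock 2: out=0, reg = 0x2F80
clock 3: out=0, reg = 0x97C0
clock 4: out=0, reg = 0xCBE0
clock 5: out=0, reg = 0x65F0
clock 6: out=0, reg = 0xB2F8
clock 7: out=0, reg = 0xD97C

0xD97C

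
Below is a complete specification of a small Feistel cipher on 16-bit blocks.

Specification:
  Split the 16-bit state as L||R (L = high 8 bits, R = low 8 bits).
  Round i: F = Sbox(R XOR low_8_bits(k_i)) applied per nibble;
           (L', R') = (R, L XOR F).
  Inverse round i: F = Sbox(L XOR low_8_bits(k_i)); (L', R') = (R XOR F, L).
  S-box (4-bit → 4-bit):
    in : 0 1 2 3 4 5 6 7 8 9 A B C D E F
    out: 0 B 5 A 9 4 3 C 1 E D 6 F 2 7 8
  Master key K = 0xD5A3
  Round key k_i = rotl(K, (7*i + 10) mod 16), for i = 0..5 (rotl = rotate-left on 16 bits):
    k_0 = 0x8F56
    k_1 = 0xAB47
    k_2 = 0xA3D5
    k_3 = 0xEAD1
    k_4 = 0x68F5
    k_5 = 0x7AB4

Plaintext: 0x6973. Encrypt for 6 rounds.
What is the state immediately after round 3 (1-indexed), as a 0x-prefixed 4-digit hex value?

0xBE0B

s_0 = plaintext = 0x6973
s_1 = Round(s_0, k_0) = 0x733D
s_2 = Round(s_1, k_1) = 0x3DBE
s_3 = Round(s_2, k_2) = 0xBE0B
s_4 = Round(s_3, k_3) = 0x0B93
s_5 = Round(s_4, k_4) = 0x9338
s_6 = Round(s_5, k_5) = 0x388C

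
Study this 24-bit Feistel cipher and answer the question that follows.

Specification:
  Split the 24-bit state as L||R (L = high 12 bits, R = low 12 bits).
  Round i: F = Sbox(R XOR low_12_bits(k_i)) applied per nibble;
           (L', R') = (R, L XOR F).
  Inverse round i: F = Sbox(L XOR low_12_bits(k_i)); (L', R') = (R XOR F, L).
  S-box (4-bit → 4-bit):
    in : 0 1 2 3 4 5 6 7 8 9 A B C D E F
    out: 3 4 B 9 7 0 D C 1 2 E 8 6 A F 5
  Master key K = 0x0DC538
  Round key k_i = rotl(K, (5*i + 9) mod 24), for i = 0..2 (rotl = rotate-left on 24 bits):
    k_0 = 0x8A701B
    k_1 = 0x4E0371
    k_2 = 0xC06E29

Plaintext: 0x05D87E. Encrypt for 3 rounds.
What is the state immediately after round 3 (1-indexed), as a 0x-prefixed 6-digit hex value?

s_0 = plaintext = 0x05D87E
s_1 = Round(s_0, k_0) = 0x87E18D
s_2 = Round(s_1, k_1) = 0x18D328
s_3 = Round(s_2, k_2) = 0x328BB9

0x328BB9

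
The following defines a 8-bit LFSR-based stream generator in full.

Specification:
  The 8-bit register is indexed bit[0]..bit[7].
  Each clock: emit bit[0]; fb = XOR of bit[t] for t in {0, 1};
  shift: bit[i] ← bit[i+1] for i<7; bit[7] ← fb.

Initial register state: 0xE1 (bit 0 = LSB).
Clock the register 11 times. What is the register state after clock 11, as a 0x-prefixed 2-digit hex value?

reg_0 = 0xE1
clock 1: out=1, reg = 0xF0
clock 2: out=0, reg = 0x78
clock 3: out=0, reg = 0x3C
clock 4: out=0, reg = 0x1E
clock 5: out=0, reg = 0x8F
clock 6: out=1, reg = 0x47
clock 7: out=1, reg = 0x23
clock 8: out=1, reg = 0x11
clock 9: out=1, reg = 0x88
clock 10: out=0, reg = 0x44
clock 11: out=0, reg = 0x22

0x22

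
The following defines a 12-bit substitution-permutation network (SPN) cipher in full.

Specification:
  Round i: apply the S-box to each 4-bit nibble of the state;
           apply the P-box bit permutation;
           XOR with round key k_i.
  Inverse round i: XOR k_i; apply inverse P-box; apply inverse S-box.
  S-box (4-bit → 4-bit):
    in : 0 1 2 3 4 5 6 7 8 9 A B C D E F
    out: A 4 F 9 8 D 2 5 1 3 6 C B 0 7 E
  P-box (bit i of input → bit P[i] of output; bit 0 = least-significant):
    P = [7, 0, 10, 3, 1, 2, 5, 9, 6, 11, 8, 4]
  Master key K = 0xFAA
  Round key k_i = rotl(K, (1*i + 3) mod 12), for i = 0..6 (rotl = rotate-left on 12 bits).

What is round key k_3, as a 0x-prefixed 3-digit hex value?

0xABE

K = 0xFAA
k_0 = rotl(K, (1*0+3) mod 12) = rotl(K, 3) = 0xD57
k_1 = rotl(K, (1*1+3) mod 12) = rotl(K, 4) = 0xAAF
k_2 = rotl(K, (1*2+3) mod 12) = rotl(K, 5) = 0x55F
k_3 = rotl(K, (1*3+3) mod 12) = rotl(K, 6) = 0xABE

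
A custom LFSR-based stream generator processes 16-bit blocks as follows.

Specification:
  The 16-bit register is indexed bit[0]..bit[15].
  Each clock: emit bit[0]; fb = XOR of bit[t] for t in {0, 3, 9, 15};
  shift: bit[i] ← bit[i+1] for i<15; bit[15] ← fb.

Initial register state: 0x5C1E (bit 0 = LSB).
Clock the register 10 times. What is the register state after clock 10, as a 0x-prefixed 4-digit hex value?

0x4457

reg_0 = 0x5C1E
clock 1: out=0, reg = 0xAE0F
clock 2: out=1, reg = 0x5707
clock 3: out=1, reg = 0x2B83
clock 4: out=1, reg = 0x15C1
clock 5: out=1, reg = 0x8AE0
clock 6: out=0, reg = 0x4570
clock 7: out=0, reg = 0x22B8
clock 8: out=0, reg = 0x115C
clock 9: out=0, reg = 0x88AE
clock 10: out=0, reg = 0x4457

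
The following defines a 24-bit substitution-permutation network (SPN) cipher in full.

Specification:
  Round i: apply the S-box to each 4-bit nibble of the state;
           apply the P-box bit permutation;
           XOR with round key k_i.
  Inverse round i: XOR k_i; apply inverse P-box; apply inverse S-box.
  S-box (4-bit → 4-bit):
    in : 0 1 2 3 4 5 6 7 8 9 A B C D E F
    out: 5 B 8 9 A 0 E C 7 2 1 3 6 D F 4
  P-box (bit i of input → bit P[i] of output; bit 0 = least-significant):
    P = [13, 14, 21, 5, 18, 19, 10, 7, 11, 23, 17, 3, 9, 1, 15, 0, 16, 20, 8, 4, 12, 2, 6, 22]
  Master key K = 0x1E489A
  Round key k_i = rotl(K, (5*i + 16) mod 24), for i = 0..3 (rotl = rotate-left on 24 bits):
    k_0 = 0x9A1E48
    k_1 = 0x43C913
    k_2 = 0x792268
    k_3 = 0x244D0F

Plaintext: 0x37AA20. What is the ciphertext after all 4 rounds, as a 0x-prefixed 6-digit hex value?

0x6E0426

s_0 = plaintext = 0x37AA20
s_1 = Round(s_0, k_0) = 0xFA25D8
s_2 = Round(s_1, k_1) = 0x66ADD2
s_3 = Round(s_2, k_2) = 0x2F2D94
s_4 = Round(s_3, k_3) = 0x6E0426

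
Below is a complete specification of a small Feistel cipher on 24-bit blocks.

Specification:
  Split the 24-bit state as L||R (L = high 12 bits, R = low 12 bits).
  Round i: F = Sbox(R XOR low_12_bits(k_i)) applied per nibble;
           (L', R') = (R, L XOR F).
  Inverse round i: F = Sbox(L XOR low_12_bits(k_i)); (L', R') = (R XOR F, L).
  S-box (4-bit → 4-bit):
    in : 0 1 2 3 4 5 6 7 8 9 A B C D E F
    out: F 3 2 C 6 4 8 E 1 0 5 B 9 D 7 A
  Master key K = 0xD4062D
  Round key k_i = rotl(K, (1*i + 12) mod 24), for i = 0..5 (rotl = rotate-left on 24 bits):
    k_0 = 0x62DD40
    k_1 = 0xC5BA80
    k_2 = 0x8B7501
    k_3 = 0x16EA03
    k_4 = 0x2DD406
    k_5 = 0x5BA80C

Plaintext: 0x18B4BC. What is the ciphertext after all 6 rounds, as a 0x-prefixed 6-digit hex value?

0xD04C54

s_0 = plaintext = 0x18B4BC
s_1 = Round(s_0, k_0) = 0x4BC122
s_2 = Round(s_1, k_1) = 0x122FEE
s_3 = Round(s_2, k_2) = 0xFEE458
s_4 = Round(s_3, k_3) = 0x4588A5
s_5 = Round(s_4, k_4) = 0x8A5D04
s_6 = Round(s_5, k_5) = 0xD04C54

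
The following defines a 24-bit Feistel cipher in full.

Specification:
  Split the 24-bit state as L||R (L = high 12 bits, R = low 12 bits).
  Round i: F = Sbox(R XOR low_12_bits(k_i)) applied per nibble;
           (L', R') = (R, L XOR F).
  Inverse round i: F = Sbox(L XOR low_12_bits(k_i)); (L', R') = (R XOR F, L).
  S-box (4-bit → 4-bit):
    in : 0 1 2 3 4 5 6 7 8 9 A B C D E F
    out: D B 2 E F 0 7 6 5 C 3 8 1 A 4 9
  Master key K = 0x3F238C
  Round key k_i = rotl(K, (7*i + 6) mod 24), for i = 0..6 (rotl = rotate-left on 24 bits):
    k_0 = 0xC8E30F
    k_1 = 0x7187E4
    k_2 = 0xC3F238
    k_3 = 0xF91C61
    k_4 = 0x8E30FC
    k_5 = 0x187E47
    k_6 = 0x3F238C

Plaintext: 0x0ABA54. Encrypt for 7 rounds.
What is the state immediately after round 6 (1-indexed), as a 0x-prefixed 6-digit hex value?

s_0 = plaintext = 0x0ABA54
s_1 = Round(s_0, k_0) = 0xA54CA3
s_2 = Round(s_1, k_1) = 0xCA32A2
s_3 = Round(s_2, k_2) = 0x2A2160
s_4 = Round(s_3, k_3) = 0x160879
s_5 = Round(s_4, k_4) = 0x879430
s_6 = Round(s_5, k_5) = 0x430B1F
s_7 = Round(s_6, k_6) = 0xB1F1FE

0x430B1F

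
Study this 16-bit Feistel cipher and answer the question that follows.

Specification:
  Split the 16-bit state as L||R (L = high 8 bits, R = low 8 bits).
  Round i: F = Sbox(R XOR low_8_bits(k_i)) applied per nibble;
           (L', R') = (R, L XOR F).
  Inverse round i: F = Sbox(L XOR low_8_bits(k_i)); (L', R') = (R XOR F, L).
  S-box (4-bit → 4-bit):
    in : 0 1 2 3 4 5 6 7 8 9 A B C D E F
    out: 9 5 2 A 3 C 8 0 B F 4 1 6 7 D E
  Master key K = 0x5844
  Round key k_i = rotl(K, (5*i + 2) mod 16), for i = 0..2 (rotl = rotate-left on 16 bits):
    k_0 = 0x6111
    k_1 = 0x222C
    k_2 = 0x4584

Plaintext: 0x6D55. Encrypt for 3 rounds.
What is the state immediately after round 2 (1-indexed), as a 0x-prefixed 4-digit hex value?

0x5E57

s_0 = plaintext = 0x6D55
s_1 = Round(s_0, k_0) = 0x555E
s_2 = Round(s_1, k_1) = 0x5E57
s_3 = Round(s_2, k_2) = 0x5724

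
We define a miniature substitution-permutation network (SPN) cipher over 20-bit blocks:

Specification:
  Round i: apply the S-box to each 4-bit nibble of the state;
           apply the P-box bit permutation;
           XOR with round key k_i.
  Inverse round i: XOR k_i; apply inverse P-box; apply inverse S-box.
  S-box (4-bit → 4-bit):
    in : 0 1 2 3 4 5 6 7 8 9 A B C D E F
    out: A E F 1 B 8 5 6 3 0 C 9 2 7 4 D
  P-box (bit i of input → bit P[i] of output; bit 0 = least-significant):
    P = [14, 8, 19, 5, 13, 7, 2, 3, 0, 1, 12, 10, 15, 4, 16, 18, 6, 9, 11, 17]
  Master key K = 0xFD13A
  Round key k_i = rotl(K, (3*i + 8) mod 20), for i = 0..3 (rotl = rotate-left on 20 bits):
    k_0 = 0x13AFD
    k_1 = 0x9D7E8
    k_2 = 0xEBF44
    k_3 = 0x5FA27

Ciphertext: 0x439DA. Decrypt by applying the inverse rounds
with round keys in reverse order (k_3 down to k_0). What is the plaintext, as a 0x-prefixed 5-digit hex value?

s_0 = ciphertext = 0x439DA
s_1 = InvRound(s_0, k_3) = 0x8D314
s_2 = InvRound(s_1, k_2) = 0xF0533
s_3 = InvRound(s_2, k_1) = 0x44D03
s_4 = InvRound(s_3, k_0) = 0x81124

0x81124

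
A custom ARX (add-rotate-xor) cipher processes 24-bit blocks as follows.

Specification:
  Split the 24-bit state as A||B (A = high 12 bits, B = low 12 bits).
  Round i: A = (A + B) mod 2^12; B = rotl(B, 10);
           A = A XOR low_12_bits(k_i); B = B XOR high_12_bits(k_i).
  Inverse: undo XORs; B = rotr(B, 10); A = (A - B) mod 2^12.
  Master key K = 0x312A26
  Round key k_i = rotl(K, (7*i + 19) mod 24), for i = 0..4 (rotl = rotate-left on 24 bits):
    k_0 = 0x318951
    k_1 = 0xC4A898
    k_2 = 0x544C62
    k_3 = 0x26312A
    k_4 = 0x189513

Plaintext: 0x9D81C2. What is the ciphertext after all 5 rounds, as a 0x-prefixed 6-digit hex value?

0x1FDD7F

s_0 = plaintext = 0x9D81C2
s_1 = Round(s_0, k_0) = 0x2CBB68
s_2 = Round(s_1, k_1) = 0x6ABE90
s_3 = Round(s_2, k_2) = 0x9596E0
s_4 = Round(s_3, k_3) = 0x1133DB
s_5 = Round(s_4, k_4) = 0x1FDD7F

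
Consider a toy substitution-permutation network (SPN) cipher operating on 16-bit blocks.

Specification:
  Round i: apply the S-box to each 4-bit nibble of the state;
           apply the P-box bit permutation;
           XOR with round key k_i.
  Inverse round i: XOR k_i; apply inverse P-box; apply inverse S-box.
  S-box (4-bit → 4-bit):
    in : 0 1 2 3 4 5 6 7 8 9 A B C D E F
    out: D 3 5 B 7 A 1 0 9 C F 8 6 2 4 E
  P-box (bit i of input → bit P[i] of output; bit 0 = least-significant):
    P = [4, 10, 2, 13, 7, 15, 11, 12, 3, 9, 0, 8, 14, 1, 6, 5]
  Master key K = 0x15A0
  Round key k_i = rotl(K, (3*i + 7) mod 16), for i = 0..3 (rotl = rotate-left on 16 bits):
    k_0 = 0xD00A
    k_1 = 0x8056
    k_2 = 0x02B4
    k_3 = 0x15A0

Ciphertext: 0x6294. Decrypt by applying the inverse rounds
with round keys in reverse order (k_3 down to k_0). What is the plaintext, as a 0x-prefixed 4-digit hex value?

0x6A1E

s_0 = ciphertext = 0x6294
s_1 = InvRound(s_0, k_3) = 0x85BA
s_2 = InvRound(s_1, k_2) = 0xD3DC
s_3 = InvRound(s_2, k_1) = 0x1387
s_4 = InvRound(s_3, k_0) = 0x6A1E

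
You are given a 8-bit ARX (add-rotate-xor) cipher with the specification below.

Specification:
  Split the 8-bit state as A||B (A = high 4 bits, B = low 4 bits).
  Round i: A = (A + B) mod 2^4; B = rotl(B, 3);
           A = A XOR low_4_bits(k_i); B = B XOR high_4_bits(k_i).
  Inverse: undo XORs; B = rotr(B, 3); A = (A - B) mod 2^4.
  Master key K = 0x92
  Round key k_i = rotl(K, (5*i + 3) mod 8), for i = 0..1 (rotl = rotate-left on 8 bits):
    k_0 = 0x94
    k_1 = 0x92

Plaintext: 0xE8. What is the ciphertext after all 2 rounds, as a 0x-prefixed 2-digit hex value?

0xD7

s_0 = plaintext = 0xE8
s_1 = Round(s_0, k_0) = 0x2D
s_2 = Round(s_1, k_1) = 0xD7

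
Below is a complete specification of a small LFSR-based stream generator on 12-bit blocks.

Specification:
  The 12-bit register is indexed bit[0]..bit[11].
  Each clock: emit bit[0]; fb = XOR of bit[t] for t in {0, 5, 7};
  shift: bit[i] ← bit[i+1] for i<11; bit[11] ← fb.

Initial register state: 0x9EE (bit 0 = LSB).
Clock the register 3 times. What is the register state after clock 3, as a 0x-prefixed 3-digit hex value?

0x53D

reg_0 = 0x9EE
clock 1: out=0, reg = 0x4F7
clock 2: out=1, reg = 0xA7B
clock 3: out=1, reg = 0x53D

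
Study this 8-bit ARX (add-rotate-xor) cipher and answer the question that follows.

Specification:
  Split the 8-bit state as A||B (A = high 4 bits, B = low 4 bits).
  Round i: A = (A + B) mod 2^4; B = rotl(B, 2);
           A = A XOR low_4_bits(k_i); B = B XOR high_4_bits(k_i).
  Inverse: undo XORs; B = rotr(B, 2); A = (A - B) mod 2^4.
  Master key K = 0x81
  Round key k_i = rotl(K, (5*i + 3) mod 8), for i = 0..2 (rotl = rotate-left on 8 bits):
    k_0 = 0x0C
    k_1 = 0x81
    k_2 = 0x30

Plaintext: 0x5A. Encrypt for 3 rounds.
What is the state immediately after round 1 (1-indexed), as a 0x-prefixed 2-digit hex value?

s_0 = plaintext = 0x5A
s_1 = Round(s_0, k_0) = 0x3A
s_2 = Round(s_1, k_1) = 0xC2
s_3 = Round(s_2, k_2) = 0xEB

0x3A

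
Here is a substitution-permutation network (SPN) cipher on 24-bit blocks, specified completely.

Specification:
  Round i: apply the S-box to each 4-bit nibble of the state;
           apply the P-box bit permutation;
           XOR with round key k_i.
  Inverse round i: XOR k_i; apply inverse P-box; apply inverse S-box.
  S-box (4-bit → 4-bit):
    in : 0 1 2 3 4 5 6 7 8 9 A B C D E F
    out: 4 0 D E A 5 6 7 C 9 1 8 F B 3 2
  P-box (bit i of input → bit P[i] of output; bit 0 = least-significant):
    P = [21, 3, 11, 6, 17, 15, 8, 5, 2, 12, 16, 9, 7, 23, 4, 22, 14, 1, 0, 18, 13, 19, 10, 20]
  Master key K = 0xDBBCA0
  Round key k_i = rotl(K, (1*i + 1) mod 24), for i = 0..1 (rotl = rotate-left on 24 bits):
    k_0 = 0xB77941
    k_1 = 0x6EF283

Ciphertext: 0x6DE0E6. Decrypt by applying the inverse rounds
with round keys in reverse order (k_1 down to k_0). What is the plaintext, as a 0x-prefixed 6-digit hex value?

s_0 = ciphertext = 0x6DE0E6
s_1 = InvRound(s_0, k_1) = 0x101C9B
s_2 = InvRound(s_1, k_0) = 0x5D705D

0x5D705D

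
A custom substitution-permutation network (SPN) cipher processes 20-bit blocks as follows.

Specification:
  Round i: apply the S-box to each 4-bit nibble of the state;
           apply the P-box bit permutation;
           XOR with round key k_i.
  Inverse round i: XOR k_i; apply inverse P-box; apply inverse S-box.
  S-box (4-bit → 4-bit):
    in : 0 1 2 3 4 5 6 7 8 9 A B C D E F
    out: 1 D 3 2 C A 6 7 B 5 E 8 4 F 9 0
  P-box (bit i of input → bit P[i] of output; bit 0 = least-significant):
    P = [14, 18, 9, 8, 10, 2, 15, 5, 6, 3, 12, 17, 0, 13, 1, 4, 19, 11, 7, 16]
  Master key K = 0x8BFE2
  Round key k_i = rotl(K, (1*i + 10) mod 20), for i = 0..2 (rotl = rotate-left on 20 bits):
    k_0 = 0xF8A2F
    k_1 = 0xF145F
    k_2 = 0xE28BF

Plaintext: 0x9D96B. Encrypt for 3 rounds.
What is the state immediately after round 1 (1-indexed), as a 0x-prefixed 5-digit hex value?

0x73BF8

s_0 = plaintext = 0x9D96B
s_1 = Round(s_0, k_0) = 0x73BF8
s_2 = Round(s_1, k_1) = 0x17DDF
s_3 = Round(s_2, k_2) = 0x59C50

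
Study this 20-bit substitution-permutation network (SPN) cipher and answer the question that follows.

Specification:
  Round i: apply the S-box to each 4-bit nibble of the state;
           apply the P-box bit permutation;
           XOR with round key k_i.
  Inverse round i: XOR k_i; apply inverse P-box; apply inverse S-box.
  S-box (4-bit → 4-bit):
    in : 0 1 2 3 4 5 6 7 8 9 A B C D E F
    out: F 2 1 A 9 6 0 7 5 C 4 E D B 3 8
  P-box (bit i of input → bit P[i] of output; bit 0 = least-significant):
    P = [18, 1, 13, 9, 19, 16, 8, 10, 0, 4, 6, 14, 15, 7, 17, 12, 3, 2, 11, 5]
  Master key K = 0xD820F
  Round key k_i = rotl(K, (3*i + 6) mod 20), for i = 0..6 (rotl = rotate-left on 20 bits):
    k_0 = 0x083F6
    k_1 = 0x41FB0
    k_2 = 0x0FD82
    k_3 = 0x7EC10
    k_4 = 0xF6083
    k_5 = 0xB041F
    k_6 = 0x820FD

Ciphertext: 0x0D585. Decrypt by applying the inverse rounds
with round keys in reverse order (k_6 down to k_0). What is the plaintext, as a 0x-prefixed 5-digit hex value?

s_0 = ciphertext = 0x0D585
s_1 = InvRound(s_0, k_6) = 0x44BCA
s_2 = InvRound(s_1, k_5) = 0x55004
s_3 = InvRound(s_2, k_4) = 0x1B225
s_4 = InvRound(s_3, k_3) = 0xB9DF4
s_5 = InvRound(s_4, k_2) = 0x3ABE5
s_6 = InvRound(s_5, k_1) = 0x1C738
s_7 = InvRound(s_6, k_0) = 0xE1931

0xE1931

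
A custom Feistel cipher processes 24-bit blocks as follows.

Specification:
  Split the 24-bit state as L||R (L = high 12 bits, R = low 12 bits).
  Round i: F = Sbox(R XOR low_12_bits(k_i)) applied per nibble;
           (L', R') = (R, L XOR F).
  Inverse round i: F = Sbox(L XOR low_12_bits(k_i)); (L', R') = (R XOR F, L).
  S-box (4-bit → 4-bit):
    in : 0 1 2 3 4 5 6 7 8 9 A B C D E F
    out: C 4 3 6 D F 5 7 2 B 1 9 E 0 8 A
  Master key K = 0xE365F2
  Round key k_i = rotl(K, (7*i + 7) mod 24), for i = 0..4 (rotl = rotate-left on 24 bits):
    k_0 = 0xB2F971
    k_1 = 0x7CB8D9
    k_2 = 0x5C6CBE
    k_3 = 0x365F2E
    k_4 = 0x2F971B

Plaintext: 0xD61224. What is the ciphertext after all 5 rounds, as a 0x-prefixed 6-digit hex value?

0xBAF6D3

s_0 = plaintext = 0xD61224
s_1 = Round(s_0, k_0) = 0x22449E
s_2 = Round(s_1, k_1) = 0x49ECF3
s_3 = Round(s_2, k_2) = 0xCF384E
s_4 = Round(s_3, k_3) = 0x84EBAF
s_5 = Round(s_4, k_4) = 0xBAF6D3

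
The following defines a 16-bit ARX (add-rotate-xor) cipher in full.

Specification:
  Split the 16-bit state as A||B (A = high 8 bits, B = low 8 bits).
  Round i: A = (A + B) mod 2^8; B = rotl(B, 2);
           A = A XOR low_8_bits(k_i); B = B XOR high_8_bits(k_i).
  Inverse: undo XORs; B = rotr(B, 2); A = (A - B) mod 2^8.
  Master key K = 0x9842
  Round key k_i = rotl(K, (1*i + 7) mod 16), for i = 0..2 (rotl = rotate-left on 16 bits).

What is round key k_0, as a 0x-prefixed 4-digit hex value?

K = 0x9842
k_0 = rotl(K, (1*0+7) mod 16) = rotl(K, 7) = 0x214C

0x214C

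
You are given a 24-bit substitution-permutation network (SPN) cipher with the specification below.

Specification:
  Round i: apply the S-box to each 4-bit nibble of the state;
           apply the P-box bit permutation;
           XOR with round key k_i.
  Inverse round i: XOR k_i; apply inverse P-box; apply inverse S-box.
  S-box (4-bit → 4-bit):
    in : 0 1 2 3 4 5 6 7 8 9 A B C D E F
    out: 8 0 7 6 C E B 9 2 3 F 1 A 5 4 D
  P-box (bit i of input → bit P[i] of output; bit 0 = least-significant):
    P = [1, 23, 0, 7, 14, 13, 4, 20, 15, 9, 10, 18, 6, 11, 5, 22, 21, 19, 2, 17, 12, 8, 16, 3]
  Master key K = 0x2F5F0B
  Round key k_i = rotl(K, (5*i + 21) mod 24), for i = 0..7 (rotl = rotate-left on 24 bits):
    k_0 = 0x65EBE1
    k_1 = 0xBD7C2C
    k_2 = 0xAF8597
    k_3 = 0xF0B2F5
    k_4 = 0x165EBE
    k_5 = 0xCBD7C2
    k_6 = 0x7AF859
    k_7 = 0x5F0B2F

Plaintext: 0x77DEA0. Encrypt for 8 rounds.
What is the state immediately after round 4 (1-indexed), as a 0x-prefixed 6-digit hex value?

0xEFF5D9

s_0 = plaintext = 0x77DEA0
s_1 = Round(s_0, k_0) = 0x579F19
s_2 = Round(s_1, k_1) = 0x1AF166
s_3 = Round(s_2, k_2) = 0x55E571
s_4 = Round(s_3, k_3) = 0xEFF5D9
s_5 = Round(s_4, k_4) = 0xF118C8
s_6 = Round(s_5, k_5) = 0x5AE5CA
s_7 = Round(s_6, k_6) = 0xC5DFF6
s_8 = Round(s_7, k_7) = 0xC1CED1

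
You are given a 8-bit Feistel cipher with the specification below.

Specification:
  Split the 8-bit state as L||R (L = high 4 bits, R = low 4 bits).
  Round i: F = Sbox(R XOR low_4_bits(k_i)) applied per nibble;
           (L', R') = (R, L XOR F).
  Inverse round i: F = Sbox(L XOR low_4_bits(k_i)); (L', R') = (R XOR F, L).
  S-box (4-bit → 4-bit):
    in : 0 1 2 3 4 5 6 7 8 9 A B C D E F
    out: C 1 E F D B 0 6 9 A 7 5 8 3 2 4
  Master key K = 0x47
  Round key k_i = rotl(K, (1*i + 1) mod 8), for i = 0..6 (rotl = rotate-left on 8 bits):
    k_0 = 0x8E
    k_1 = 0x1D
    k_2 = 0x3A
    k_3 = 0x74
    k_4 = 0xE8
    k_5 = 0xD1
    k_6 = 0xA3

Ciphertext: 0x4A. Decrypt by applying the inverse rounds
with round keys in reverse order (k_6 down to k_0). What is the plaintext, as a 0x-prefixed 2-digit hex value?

0xCD

s_0 = ciphertext = 0x4A
s_1 = InvRound(s_0, k_6) = 0xC4
s_2 = InvRound(s_1, k_5) = 0x7C
s_3 = InvRound(s_2, k_4) = 0x87
s_4 = InvRound(s_3, k_3) = 0xF8
s_5 = InvRound(s_4, k_2) = 0x3F
s_6 = InvRound(s_5, k_1) = 0xD3
s_7 = InvRound(s_6, k_0) = 0xCD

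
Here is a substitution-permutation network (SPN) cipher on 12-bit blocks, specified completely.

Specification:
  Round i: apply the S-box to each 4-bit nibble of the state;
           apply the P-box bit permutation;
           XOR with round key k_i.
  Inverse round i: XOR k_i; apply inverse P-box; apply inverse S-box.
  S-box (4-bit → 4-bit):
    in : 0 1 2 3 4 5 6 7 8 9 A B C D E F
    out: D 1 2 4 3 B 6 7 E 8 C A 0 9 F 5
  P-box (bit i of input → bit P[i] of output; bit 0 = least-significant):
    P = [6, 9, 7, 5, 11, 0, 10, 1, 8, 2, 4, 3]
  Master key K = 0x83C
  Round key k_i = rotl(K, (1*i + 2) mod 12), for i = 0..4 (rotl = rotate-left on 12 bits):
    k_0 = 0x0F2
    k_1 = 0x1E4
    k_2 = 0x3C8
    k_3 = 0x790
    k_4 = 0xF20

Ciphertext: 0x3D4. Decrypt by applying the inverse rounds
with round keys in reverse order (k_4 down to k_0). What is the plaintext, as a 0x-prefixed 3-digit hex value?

0x26D

s_0 = ciphertext = 0x3D4
s_1 = InvRound(s_0, k_4) = 0x6F0
s_2 = InvRound(s_1, k_3) = 0x1CD
s_3 = InvRound(s_2, k_2) = 0x222
s_4 = InvRound(s_3, k_1) = 0x497
s_5 = InvRound(s_4, k_0) = 0x26D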